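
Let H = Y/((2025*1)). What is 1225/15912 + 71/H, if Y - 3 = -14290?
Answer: -174634325/17487288 ≈ -9.9864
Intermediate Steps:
Y = -14287 (Y = 3 - 14290 = -14287)
H = -14287/2025 (H = -14287/(2025*1) = -14287/2025 ≈ -7.0553)
1225/15912 + 71/H = 1225/15912 + 71/(-14287/2025) = 1225*(1/15912) + 71*(-2025/14287) = 1225/15912 - 143775/14287 = -174634325/17487288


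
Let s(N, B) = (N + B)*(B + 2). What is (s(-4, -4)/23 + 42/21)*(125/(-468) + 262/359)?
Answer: 2409971/1932138 ≈ 1.2473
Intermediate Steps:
s(N, B) = (2 + B)*(B + N) (s(N, B) = (B + N)*(2 + B) = (2 + B)*(B + N))
(s(-4, -4)/23 + 42/21)*(125/(-468) + 262/359) = (((-4)² + 2*(-4) + 2*(-4) - 4*(-4))/23 + 42/21)*(125/(-468) + 262/359) = ((16 - 8 - 8 + 16)*(1/23) + 42*(1/21))*(125*(-1/468) + 262*(1/359)) = (16*(1/23) + 2)*(-125/468 + 262/359) = (16/23 + 2)*(77741/168012) = (62/23)*(77741/168012) = 2409971/1932138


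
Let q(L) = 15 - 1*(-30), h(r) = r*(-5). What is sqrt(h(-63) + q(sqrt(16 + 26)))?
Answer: 6*sqrt(10) ≈ 18.974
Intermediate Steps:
h(r) = -5*r
q(L) = 45 (q(L) = 15 + 30 = 45)
sqrt(h(-63) + q(sqrt(16 + 26))) = sqrt(-5*(-63) + 45) = sqrt(315 + 45) = sqrt(360) = 6*sqrt(10)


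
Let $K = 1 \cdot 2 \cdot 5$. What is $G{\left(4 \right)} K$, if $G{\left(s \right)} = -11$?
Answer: $-110$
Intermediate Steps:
$K = 10$ ($K = 2 \cdot 5 = 10$)
$G{\left(4 \right)} K = \left(-11\right) 10 = -110$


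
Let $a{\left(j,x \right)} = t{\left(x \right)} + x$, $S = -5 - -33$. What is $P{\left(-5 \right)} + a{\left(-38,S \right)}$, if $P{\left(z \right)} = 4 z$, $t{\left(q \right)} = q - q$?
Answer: $8$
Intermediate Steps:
$S = 28$ ($S = -5 + 33 = 28$)
$t{\left(q \right)} = 0$
$a{\left(j,x \right)} = x$ ($a{\left(j,x \right)} = 0 + x = x$)
$P{\left(-5 \right)} + a{\left(-38,S \right)} = 4 \left(-5\right) + 28 = -20 + 28 = 8$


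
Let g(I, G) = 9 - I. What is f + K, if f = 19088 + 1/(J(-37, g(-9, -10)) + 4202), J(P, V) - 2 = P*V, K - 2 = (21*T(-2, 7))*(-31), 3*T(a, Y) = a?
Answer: 69075913/3538 ≈ 19524.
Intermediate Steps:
T(a, Y) = a/3
K = 436 (K = 2 + (21*((⅓)*(-2)))*(-31) = 2 + (21*(-⅔))*(-31) = 2 - 14*(-31) = 2 + 434 = 436)
J(P, V) = 2 + P*V
f = 67533345/3538 (f = 19088 + 1/((2 - 37*(9 - 1*(-9))) + 4202) = 19088 + 1/((2 - 37*(9 + 9)) + 4202) = 19088 + 1/((2 - 37*18) + 4202) = 19088 + 1/((2 - 666) + 4202) = 19088 + 1/(-664 + 4202) = 19088 + 1/3538 = 67533345/3538 ≈ 19088.)
f + K = 67533345/3538 + 436 = 69075913/3538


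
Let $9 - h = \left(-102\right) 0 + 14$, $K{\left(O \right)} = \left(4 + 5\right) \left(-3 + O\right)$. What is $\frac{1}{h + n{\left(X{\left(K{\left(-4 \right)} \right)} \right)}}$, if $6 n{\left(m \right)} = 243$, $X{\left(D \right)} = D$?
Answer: $\frac{2}{71} \approx 0.028169$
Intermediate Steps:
$K{\left(O \right)} = -27 + 9 O$ ($K{\left(O \right)} = 9 \left(-3 + O\right) = -27 + 9 O$)
$h = -5$ ($h = 9 - \left(\left(-102\right) 0 + 14\right) = 9 - \left(0 + 14\right) = 9 - 14 = -5$)
$n{\left(m \right)} = \frac{81}{2}$ ($n{\left(m \right)} = \frac{1}{6} \cdot 243 = \frac{81}{2}$)
$\frac{1}{h + n{\left(X{\left(K{\left(-4 \right)} \right)} \right)}} = \frac{1}{-5 + \frac{81}{2}} = \frac{1}{\frac{71}{2}} = \frac{2}{71}$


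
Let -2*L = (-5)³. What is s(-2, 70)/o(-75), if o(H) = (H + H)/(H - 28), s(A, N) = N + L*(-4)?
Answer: -618/5 ≈ -123.60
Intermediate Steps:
L = 125/2 (L = -½*(-5)³ = -½*(-125) = 125/2 ≈ 62.500)
s(A, N) = -250 + N (s(A, N) = N + (125/2)*(-4) = N - 250 = -250 + N)
o(H) = 2*H/(-28 + H) (o(H) = (2*H)/(-28 + H) = 2*H/(-28 + H))
s(-2, 70)/o(-75) = (-250 + 70)/((2*(-75)/(-28 - 75))) = -180/(2*(-75)/(-103)) = -180/(2*(-75)*(-1/103)) = -180/150/103 = -180*103/150 = -618/5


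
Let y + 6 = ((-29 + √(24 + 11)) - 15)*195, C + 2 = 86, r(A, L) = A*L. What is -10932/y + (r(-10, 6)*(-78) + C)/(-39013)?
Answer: 368553913548/313788152197 + 236860*√35/8043169 ≈ 1.3488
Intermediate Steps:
C = 84 (C = -2 + 86 = 84)
y = -8586 + 195*√35 (y = -6 + ((-29 + √(24 + 11)) - 15)*195 = -6 + ((-29 + √35) - 15)*195 = -6 + (-44 + √35)*195 = -6 + (-8580 + 195*√35) = -8586 + 195*√35 ≈ -7432.4)
-10932/y + (r(-10, 6)*(-78) + C)/(-39013) = -10932/(-8586 + 195*√35) + (-10*6*(-78) + 84)/(-39013) = -10932/(-8586 + 195*√35) + (-60*(-78) + 84)*(-1/39013) = -10932/(-8586 + 195*√35) + (4680 + 84)*(-1/39013) = -10932/(-8586 + 195*√35) + 4764*(-1/39013) = -10932/(-8586 + 195*√35) - 4764/39013 = -4764/39013 - 10932/(-8586 + 195*√35)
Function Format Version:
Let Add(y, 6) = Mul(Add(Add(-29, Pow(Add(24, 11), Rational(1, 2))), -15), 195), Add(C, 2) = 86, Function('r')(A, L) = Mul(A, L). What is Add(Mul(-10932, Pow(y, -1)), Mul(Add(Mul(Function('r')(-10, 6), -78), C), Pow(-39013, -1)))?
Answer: Add(Rational(368553913548, 313788152197), Mul(Rational(236860, 8043169), Pow(35, Rational(1, 2)))) ≈ 1.3488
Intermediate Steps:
C = 84 (C = Add(-2, 86) = 84)
y = Add(-8586, Mul(195, Pow(35, Rational(1, 2)))) (y = Add(-6, Mul(Add(Add(-29, Pow(Add(24, 11), Rational(1, 2))), -15), 195)) = Add(-6, Mul(Add(Add(-29, Pow(35, Rational(1, 2))), -15), 195)) = Add(-6, Mul(Add(-44, Pow(35, Rational(1, 2))), 195)) = Add(-6, Add(-8580, Mul(195, Pow(35, Rational(1, 2))))) = Add(-8586, Mul(195, Pow(35, Rational(1, 2)))) ≈ -7432.4)
Add(Mul(-10932, Pow(y, -1)), Mul(Add(Mul(Function('r')(-10, 6), -78), C), Pow(-39013, -1))) = Add(Mul(-10932, Pow(Add(-8586, Mul(195, Pow(35, Rational(1, 2)))), -1)), Mul(Add(Mul(Mul(-10, 6), -78), 84), Pow(-39013, -1))) = Add(Mul(-10932, Pow(Add(-8586, Mul(195, Pow(35, Rational(1, 2)))), -1)), Mul(Add(Mul(-60, -78), 84), Rational(-1, 39013))) = Add(Mul(-10932, Pow(Add(-8586, Mul(195, Pow(35, Rational(1, 2)))), -1)), Mul(Add(4680, 84), Rational(-1, 39013))) = Add(Mul(-10932, Pow(Add(-8586, Mul(195, Pow(35, Rational(1, 2)))), -1)), Mul(4764, Rational(-1, 39013))) = Add(Mul(-10932, Pow(Add(-8586, Mul(195, Pow(35, Rational(1, 2)))), -1)), Rational(-4764, 39013)) = Add(Rational(-4764, 39013), Mul(-10932, Pow(Add(-8586, Mul(195, Pow(35, Rational(1, 2)))), -1)))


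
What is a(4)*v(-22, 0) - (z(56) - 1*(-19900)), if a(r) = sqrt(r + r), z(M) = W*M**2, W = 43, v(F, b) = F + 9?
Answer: -154748 - 26*sqrt(2) ≈ -1.5478e+5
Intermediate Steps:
v(F, b) = 9 + F
z(M) = 43*M**2
a(r) = sqrt(2)*sqrt(r) (a(r) = sqrt(2*r) = sqrt(2)*sqrt(r))
a(4)*v(-22, 0) - (z(56) - 1*(-19900)) = (sqrt(2)*sqrt(4))*(9 - 22) - (43*56**2 - 1*(-19900)) = (sqrt(2)*2)*(-13) - (43*3136 + 19900) = (2*sqrt(2))*(-13) - (134848 + 19900) = -26*sqrt(2) - 1*154748 = -26*sqrt(2) - 154748 = -154748 - 26*sqrt(2)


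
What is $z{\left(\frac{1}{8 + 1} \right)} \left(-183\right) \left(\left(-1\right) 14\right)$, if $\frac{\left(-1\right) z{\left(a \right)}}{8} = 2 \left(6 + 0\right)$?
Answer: $-245952$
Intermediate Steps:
$z{\left(a \right)} = -96$ ($z{\left(a \right)} = - 8 \cdot 2 \left(6 + 0\right) = - 8 \cdot 2 \cdot 6 = \left(-8\right) 12 = -96$)
$z{\left(\frac{1}{8 + 1} \right)} \left(-183\right) \left(\left(-1\right) 14\right) = \left(-96\right) \left(-183\right) \left(\left(-1\right) 14\right) = 17568 \left(-14\right) = -245952$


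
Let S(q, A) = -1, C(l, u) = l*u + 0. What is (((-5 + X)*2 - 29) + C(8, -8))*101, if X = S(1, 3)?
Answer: -10605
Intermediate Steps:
C(l, u) = l*u
X = -1
(((-5 + X)*2 - 29) + C(8, -8))*101 = (((-5 - 1)*2 - 29) + 8*(-8))*101 = ((-6*2 - 29) - 64)*101 = ((-12 - 29) - 64)*101 = (-41 - 64)*101 = -105*101 = -10605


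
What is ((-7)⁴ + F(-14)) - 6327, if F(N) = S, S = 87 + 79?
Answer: -3760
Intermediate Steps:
S = 166
F(N) = 166
((-7)⁴ + F(-14)) - 6327 = ((-7)⁴ + 166) - 6327 = (2401 + 166) - 6327 = 2567 - 6327 = -3760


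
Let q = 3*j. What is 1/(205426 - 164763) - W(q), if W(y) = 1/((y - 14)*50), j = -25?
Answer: 45113/180950350 ≈ 0.00024931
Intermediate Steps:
q = -75 (q = 3*(-25) = -75)
W(y) = 1/(50*(-14 + y)) (W(y) = (1/50)/(-14 + y) = 1/(50*(-14 + y)))
1/(205426 - 164763) - W(q) = 1/(205426 - 164763) - 1/(50*(-14 - 75)) = 1/40663 - 1/(50*(-89)) = 1/40663 - (-1)/(50*89) = 1/40663 - 1*(-1/4450) = 1/40663 + 1/4450 = 45113/180950350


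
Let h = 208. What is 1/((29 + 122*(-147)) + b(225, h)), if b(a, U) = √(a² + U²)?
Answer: -17905/320495136 - √93889/320495136 ≈ -5.6823e-5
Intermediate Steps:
b(a, U) = √(U² + a²)
1/((29 + 122*(-147)) + b(225, h)) = 1/((29 + 122*(-147)) + √(208² + 225²)) = 1/((29 - 17934) + √(43264 + 50625)) = 1/(-17905 + √93889)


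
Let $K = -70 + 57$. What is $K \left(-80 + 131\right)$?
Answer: $-663$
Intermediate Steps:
$K = -13$
$K \left(-80 + 131\right) = - 13 \left(-80 + 131\right) = \left(-13\right) 51 = -663$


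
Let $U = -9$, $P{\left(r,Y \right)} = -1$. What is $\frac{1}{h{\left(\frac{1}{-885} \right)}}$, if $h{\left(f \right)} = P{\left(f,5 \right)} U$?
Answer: $\frac{1}{9} \approx 0.11111$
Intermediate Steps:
$h{\left(f \right)} = 9$ ($h{\left(f \right)} = \left(-1\right) \left(-9\right) = 9$)
$\frac{1}{h{\left(\frac{1}{-885} \right)}} = \frac{1}{9}$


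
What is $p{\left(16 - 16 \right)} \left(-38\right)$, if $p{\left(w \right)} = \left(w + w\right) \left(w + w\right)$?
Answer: $0$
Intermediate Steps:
$p{\left(w \right)} = 4 w^{2}$ ($p{\left(w \right)} = 2 w 2 w = 4 w^{2}$)
$p{\left(16 - 16 \right)} \left(-38\right) = 4 \left(16 - 16\right)^{2} \left(-38\right) = 4 \cdot 0^{2} \left(-38\right) = 4 \cdot 0 \left(-38\right) = 0 \left(-38\right) = 0$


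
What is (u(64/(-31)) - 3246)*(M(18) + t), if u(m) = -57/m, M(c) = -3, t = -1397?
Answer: 36045975/8 ≈ 4.5057e+6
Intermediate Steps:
(u(64/(-31)) - 3246)*(M(18) + t) = (-57/(64/(-31)) - 3246)*(-3 - 1397) = (-57/(64*(-1/31)) - 3246)*(-1400) = (-57/(-64/31) - 3246)*(-1400) = (-57*(-31/64) - 3246)*(-1400) = (1767/64 - 3246)*(-1400) = -205977/64*(-1400) = 36045975/8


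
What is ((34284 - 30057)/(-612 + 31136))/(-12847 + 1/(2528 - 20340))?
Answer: -18822831/1746207567715 ≈ -1.0779e-5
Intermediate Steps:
((34284 - 30057)/(-612 + 31136))/(-12847 + 1/(2528 - 20340)) = (4227/30524)/(-12847 + 1/(-17812)) = (4227*(1/30524))/(-12847 - 1/17812) = 4227/(30524*(-228830765/17812)) = (4227/30524)*(-17812/228830765) = -18822831/1746207567715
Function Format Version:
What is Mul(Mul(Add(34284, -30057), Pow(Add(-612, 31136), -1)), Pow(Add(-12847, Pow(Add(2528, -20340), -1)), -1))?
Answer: Rational(-18822831, 1746207567715) ≈ -1.0779e-5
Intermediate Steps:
Mul(Mul(Add(34284, -30057), Pow(Add(-612, 31136), -1)), Pow(Add(-12847, Pow(Add(2528, -20340), -1)), -1)) = Mul(Mul(4227, Pow(30524, -1)), Pow(Add(-12847, Pow(-17812, -1)), -1)) = Mul(Mul(4227, Rational(1, 30524)), Pow(Add(-12847, Rational(-1, 17812)), -1)) = Mul(Rational(4227, 30524), Pow(Rational(-228830765, 17812), -1)) = Mul(Rational(4227, 30524), Rational(-17812, 228830765)) = Rational(-18822831, 1746207567715)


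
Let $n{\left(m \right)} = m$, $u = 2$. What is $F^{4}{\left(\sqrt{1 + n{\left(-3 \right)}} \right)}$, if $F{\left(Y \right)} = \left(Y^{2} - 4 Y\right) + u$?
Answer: $1024$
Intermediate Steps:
$F{\left(Y \right)} = 2 + Y^{2} - 4 Y$ ($F{\left(Y \right)} = \left(Y^{2} - 4 Y\right) + 2 = 2 + Y^{2} - 4 Y$)
$F^{4}{\left(\sqrt{1 + n{\left(-3 \right)}} \right)} = \left(2 + \left(\sqrt{1 - 3}\right)^{2} - 4 \sqrt{1 - 3}\right)^{4} = \left(2 + \left(\sqrt{-2}\right)^{2} - 4 \sqrt{-2}\right)^{4} = \left(2 + \left(i \sqrt{2}\right)^{2} - 4 i \sqrt{2}\right)^{4} = \left(2 - 2 - 4 i \sqrt{2}\right)^{4} = \left(- 4 i \sqrt{2}\right)^{4} = 1024$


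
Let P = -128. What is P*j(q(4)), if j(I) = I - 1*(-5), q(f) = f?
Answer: -1152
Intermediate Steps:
j(I) = 5 + I (j(I) = I + 5 = 5 + I)
P*j(q(4)) = -128*(5 + 4) = -128*9 = -1152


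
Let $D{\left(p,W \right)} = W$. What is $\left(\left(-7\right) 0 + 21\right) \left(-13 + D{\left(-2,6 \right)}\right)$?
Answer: $-147$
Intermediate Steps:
$\left(\left(-7\right) 0 + 21\right) \left(-13 + D{\left(-2,6 \right)}\right) = \left(\left(-7\right) 0 + 21\right) \left(-13 + 6\right) = \left(0 + 21\right) \left(-7\right) = 21 \left(-7\right) = -147$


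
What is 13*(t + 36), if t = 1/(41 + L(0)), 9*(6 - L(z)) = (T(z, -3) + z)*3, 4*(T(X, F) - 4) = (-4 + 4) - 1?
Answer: 85696/183 ≈ 468.28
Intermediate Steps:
T(X, F) = 15/4 (T(X, F) = 4 + ((-4 + 4) - 1)/4 = 4 + (0 - 1)/4 = 4 + (¼)*(-1) = 4 - ¼ = 15/4)
L(z) = 19/4 - z/3 (L(z) = 6 - (15/4 + z)*3/9 = 6 - (45/4 + 3*z)/9 = 6 + (-5/4 - z/3) = 19/4 - z/3)
t = 4/183 (t = 1/(41 + (19/4 - ⅓*0)) = 1/(41 + (19/4 + 0)) = 1/(41 + 19/4) = 1/(183/4) = 4/183 ≈ 0.021858)
13*(t + 36) = 13*(4/183 + 36) = 13*(6592/183) = 85696/183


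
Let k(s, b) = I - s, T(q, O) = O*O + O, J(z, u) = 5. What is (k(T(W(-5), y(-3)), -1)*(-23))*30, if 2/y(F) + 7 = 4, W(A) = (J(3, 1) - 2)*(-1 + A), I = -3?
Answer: 5750/3 ≈ 1916.7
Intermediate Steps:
W(A) = -3 + 3*A (W(A) = (5 - 2)*(-1 + A) = 3*(-1 + A) = -3 + 3*A)
y(F) = -⅔ (y(F) = 2/(-7 + 4) = 2/(-3) = 2*(-⅓) = -⅔)
T(q, O) = O + O² (T(q, O) = O² + O = O + O²)
k(s, b) = -3 - s
(k(T(W(-5), y(-3)), -1)*(-23))*30 = ((-3 - (-2)*(1 - ⅔)/3)*(-23))*30 = ((-3 - (-2)/(3*3))*(-23))*30 = ((-3 - 1*(-2/9))*(-23))*30 = ((-3 + 2/9)*(-23))*30 = -25/9*(-23)*30 = (575/9)*30 = 5750/3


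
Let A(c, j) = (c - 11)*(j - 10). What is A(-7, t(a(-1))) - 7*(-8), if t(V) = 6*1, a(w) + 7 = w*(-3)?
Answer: 128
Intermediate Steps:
a(w) = -7 - 3*w (a(w) = -7 + w*(-3) = -7 - 3*w)
t(V) = 6
A(c, j) = (-11 + c)*(-10 + j)
A(-7, t(a(-1))) - 7*(-8) = (110 - 11*6 - 10*(-7) - 7*6) - 7*(-8) = (110 - 66 + 70 - 42) - 1*(-56) = 72 + 56 = 128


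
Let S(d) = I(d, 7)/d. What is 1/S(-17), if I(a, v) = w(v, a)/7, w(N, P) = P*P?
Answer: -7/17 ≈ -0.41176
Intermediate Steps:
w(N, P) = P**2
I(a, v) = a**2/7
S(d) = d/7 (S(d) = (d**2/7)/d = d/7)
1/S(-17) = 1/((1/7)*(-17)) = 1/(-17/7) = -7/17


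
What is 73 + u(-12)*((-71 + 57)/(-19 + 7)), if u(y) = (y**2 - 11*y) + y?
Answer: 381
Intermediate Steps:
u(y) = y**2 - 10*y
73 + u(-12)*((-71 + 57)/(-19 + 7)) = 73 + (-12*(-10 - 12))*((-71 + 57)/(-19 + 7)) = 73 + (-12*(-22))*(-14/(-12)) = 73 + 264*(-14*(-1/12)) = 73 + 264*(7/6) = 73 + 308 = 381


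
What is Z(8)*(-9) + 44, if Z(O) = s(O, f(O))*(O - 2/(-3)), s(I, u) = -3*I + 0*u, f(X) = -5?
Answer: 1916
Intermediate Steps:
s(I, u) = -3*I (s(I, u) = -3*I + 0 = -3*I)
Z(O) = -3*O*(⅔ + O) (Z(O) = (-3*O)*(O - 2/(-3)) = (-3*O)*(O - 2*(-⅓)) = (-3*O)*(O + ⅔) = (-3*O)*(⅔ + O) = -3*O*(⅔ + O))
Z(8)*(-9) + 44 = -1*8*(2 + 3*8)*(-9) + 44 = -1*8*(2 + 24)*(-9) + 44 = -1*8*26*(-9) + 44 = -208*(-9) + 44 = 1872 + 44 = 1916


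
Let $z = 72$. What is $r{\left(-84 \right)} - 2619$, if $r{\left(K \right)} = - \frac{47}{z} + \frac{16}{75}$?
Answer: $- \frac{4714991}{1800} \approx -2619.4$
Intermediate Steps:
$r{\left(K \right)} = - \frac{791}{1800}$ ($r{\left(K \right)} = - \frac{47}{72} + \frac{16}{75} = - \frac{791}{1800}$)
$r{\left(-84 \right)} - 2619 = - \frac{791}{1800} - 2619 = - \frac{4714991}{1800}$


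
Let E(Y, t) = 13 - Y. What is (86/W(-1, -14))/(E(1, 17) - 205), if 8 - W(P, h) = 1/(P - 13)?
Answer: -1204/21809 ≈ -0.055207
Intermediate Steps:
W(P, h) = 8 - 1/(-13 + P) (W(P, h) = 8 - 1/(P - 13) = 8 - 1/(-13 + P))
(86/W(-1, -14))/(E(1, 17) - 205) = (86/(((-105 + 8*(-1))/(-13 - 1))))/((13 - 1*1) - 205) = (86/(((-105 - 8)/(-14))))/((13 - 1) - 205) = (86/((-1/14*(-113))))/(12 - 205) = (86/(113/14))/(-193) = (86*(14/113))*(-1/193) = (1204/113)*(-1/193) = -1204/21809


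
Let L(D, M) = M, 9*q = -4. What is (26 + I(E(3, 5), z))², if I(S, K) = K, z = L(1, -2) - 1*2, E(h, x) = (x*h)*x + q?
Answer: 484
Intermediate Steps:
q = -4/9 (q = (⅑)*(-4) = -4/9 ≈ -0.44444)
E(h, x) = -4/9 + h*x² (E(h, x) = (x*h)*x - 4/9 = (h*x)*x - 4/9 = h*x² - 4/9 = -4/9 + h*x²)
z = -4 (z = -2 - 1*2 = -2 - 2 = -4)
(26 + I(E(3, 5), z))² = (26 - 4)² = 22² = 484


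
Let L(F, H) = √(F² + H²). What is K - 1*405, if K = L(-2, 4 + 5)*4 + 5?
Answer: -400 + 4*√85 ≈ -363.12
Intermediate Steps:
K = 5 + 4*√85 (K = √((-2)² + (4 + 5)²)*4 + 5 = √(4 + 9²)*4 + 5 = √(4 + 81)*4 + 5 = √85*4 + 5 = 4*√85 + 5 = 5 + 4*√85 ≈ 41.878)
K - 1*405 = (5 + 4*√85) - 1*405 = (5 + 4*√85) - 405 = -400 + 4*√85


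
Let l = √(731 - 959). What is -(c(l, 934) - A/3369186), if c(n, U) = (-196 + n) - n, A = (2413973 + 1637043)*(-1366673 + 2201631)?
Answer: 1691544288892/1684593 ≈ 1.0041e+6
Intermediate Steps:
A = 3382428217328 (A = 4051016*834958 = 3382428217328)
l = 2*I*√57 (l = √(-228) = 2*I*√57 ≈ 15.1*I)
c(n, U) = -196
-(c(l, 934) - A/3369186) = -(-196 - 3382428217328/3369186) = -(-196 - 1*1691214108664/1684593) = -(-196 - 1691214108664/1684593) = -1*(-1691544288892/1684593) = 1691544288892/1684593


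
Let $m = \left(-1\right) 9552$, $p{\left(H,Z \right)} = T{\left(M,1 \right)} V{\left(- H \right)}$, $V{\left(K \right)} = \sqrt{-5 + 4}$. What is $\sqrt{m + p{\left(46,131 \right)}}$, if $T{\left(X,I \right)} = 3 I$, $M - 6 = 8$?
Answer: $\sqrt{-9552 + 3 i} \approx 0.015 + 97.734 i$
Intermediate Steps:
$V{\left(K \right)} = i$ ($V{\left(K \right)} = \sqrt{-1} = i$)
$M = 14$ ($M = 6 + 8 = 14$)
$p{\left(H,Z \right)} = 3 i$ ($p{\left(H,Z \right)} = 3 \cdot 1 i = 3 i$)
$m = -9552$
$\sqrt{m + p{\left(46,131 \right)}} = \sqrt{-9552 + 3 i}$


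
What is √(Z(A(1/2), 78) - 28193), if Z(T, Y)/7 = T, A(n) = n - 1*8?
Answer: I*√112982/2 ≈ 168.06*I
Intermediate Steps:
A(n) = -8 + n (A(n) = n - 8 = -8 + n)
Z(T, Y) = 7*T
√(Z(A(1/2), 78) - 28193) = √(7*(-8 + 1/2) - 28193) = √(7*(-8 + ½) - 28193) = √(7*(-15/2) - 28193) = √(-105/2 - 28193) = √(-56491/2) = I*√112982/2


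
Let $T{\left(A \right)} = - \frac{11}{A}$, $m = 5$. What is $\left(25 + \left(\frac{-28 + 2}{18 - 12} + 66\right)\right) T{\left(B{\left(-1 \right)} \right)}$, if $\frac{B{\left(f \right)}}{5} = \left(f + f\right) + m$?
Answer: $- \frac{572}{9} \approx -63.556$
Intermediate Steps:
$B{\left(f \right)} = 25 + 10 f$ ($B{\left(f \right)} = 5 \left(\left(f + f\right) + 5\right) = 5 \left(2 f + 5\right) = 5 \left(5 + 2 f\right) = 25 + 10 f$)
$\left(25 + \left(\frac{-28 + 2}{18 - 12} + 66\right)\right) T{\left(B{\left(-1 \right)} \right)} = \left(25 + \left(\frac{-28 + 2}{18 - 12} + 66\right)\right) \left(- \frac{11}{25 + 10 \left(-1\right)}\right) = \left(25 + \left(- \frac{26}{6} + 66\right)\right) \left(- \frac{11}{25 - 10}\right) = \left(25 + \left(\left(-26\right) \frac{1}{6} + 66\right)\right) \left(- \frac{11}{15}\right) = \left(25 + \left(- \frac{13}{3} + 66\right)\right) \left(\left(-11\right) \frac{1}{15}\right) = \left(25 + \frac{185}{3}\right) \left(- \frac{11}{15}\right) = \frac{260}{3} \left(- \frac{11}{15}\right) = - \frac{572}{9}$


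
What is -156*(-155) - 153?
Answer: 24027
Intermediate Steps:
-156*(-155) - 153 = 24180 - 153 = 24027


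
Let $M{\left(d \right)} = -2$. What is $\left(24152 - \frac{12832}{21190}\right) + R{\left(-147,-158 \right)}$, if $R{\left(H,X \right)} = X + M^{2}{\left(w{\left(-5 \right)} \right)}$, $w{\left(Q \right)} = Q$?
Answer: $\frac{254252394}{10595} \approx 23997.0$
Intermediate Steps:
$R{\left(H,X \right)} = 4 + X$ ($R{\left(H,X \right)} = X + \left(-2\right)^{2} = X + 4 = 4 + X$)
$\left(24152 - \frac{12832}{21190}\right) + R{\left(-147,-158 \right)} = \left(24152 - \frac{12832}{21190}\right) + \left(4 - 158\right) = \left(24152 - \frac{6416}{10595}\right) - 154 = \frac{255884024}{10595} - 154 = \frac{254252394}{10595}$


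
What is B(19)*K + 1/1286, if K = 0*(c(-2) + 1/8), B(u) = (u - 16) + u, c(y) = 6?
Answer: 1/1286 ≈ 0.00077760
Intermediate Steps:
B(u) = -16 + 2*u (B(u) = (-16 + u) + u = -16 + 2*u)
K = 0 (K = 0*(6 + 1/8) = 0*(49/8) = 0)
B(19)*K + 1/1286 = (-16 + 2*19)*0 + 1/1286 = (-16 + 38)*0 + 1/1286 = 22*0 + 1/1286 = 0 + 1/1286 = 1/1286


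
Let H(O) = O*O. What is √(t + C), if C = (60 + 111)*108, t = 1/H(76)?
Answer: √106671169/76 ≈ 135.90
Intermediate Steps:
H(O) = O²
t = 1/5776 (t = 1/(76²) = 1/5776 ≈ 0.00017313)
C = 18468 (C = 171*108 = 18468)
√(t + C) = √(1/5776 + 18468) = √(106671169/5776) = √106671169/76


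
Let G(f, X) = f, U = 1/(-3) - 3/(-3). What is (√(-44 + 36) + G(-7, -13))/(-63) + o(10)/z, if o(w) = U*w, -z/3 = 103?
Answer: 83/927 - 2*I*√2/63 ≈ 0.089536 - 0.044896*I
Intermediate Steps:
z = -309 (z = -3*103 = -309)
U = ⅔ (U = 1*(-⅓) - 3*(-⅓) = -⅓ + 1 = ⅔ ≈ 0.66667)
o(w) = 2*w/3
(√(-44 + 36) + G(-7, -13))/(-63) + o(10)/z = (√(-44 + 36) - 7)/(-63) + ((⅔)*10)/(-309) = (√(-8) - 7)*(-1/63) + (20/3)*(-1/309) = (2*I*√2 - 7)*(-1/63) - 20/927 = (-7 + 2*I*√2)*(-1/63) - 20/927 = (⅑ - 2*I*√2/63) - 20/927 = 83/927 - 2*I*√2/63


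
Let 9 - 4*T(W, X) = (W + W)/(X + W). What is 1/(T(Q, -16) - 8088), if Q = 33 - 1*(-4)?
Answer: -84/679277 ≈ -0.00012366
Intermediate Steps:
Q = 37 (Q = 33 + 4 = 37)
T(W, X) = 9/4 - W/(2*(W + X)) (T(W, X) = 9/4 - (W + W)/(4*(X + W)) = 9/4 - 2*W/(4*(W + X)) = 9/4 - W/(2*(W + X)))
1/(T(Q, -16) - 8088) = 1/((7*37 + 9*(-16))/(4*(37 - 16)) - 8088) = 1/((¼)*(259 - 144)/21 - 8088) = 1/((¼)*(1/21)*115 - 8088) = 1/(115/84 - 8088) = 1/(-679277/84) = -84/679277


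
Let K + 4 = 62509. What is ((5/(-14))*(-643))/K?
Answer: 643/175014 ≈ 0.0036740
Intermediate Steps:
K = 62505 (K = -4 + 62509 = 62505)
((5/(-14))*(-643))/K = ((5/(-14))*(-643))/62505 = ((5*(-1/14))*(-643))*(1/62505) = -5/14*(-643)*(1/62505) = (3215/14)*(1/62505) = 643/175014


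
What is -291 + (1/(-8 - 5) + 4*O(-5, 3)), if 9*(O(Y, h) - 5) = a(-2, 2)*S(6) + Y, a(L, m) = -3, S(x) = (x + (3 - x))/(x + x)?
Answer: -32015/117 ≈ -273.63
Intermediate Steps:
S(x) = 3/(2*x) (S(x) = 3/((2*x)) = 3*(1/(2*x)) = 3/(2*x))
O(Y, h) = 59/12 + Y/9 (O(Y, h) = 5 + (-9/(2*6) + Y)/9 = 5 + (-3*¼ + Y)/9 = 5 + (-¾ + Y)/9 = 5 + (-1/12 + Y/9) = 59/12 + Y/9)
-291 + (1/(-8 - 5) + 4*O(-5, 3)) = -291 + (1/(-8 - 5) + 4*(59/12 + (⅑)*(-5))) = -291 + (1/(-13) + 4*(59/12 - 5/9)) = -291 + (-1/13 + 4*(157/36)) = -291 + (-1/13 + 157/9) = -291 + 2032/117 = -32015/117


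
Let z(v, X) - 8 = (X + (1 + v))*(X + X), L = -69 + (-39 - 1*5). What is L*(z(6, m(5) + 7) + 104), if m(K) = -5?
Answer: -16724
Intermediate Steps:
L = -113 (L = -69 + (-39 - 5) = -69 - 44 = -113)
z(v, X) = 8 + 2*X*(1 + X + v) (z(v, X) = 8 + (X + (1 + v))*(X + X) = 8 + (1 + X + v)*(2*X) = 8 + 2*X*(1 + X + v))
L*(z(6, m(5) + 7) + 104) = -113*((8 + 2*(-5 + 7) + 2*(-5 + 7)² + 2*(-5 + 7)*6) + 104) = -113*((8 + 2*2 + 2*2² + 2*2*6) + 104) = -113*((8 + 4 + 2*4 + 24) + 104) = -113*((8 + 4 + 8 + 24) + 104) = -113*(44 + 104) = -113*148 = -16724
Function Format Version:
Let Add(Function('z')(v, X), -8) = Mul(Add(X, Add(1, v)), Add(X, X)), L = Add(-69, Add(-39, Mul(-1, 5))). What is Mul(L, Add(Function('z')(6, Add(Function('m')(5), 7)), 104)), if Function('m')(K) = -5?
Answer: -16724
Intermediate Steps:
L = -113 (L = Add(-69, Add(-39, -5)) = Add(-69, -44) = -113)
Function('z')(v, X) = Add(8, Mul(2, X, Add(1, X, v))) (Function('z')(v, X) = Add(8, Mul(Add(X, Add(1, v)), Add(X, X))) = Add(8, Mul(Add(1, X, v), Mul(2, X))) = Add(8, Mul(2, X, Add(1, X, v))))
Mul(L, Add(Function('z')(6, Add(Function('m')(5), 7)), 104)) = Mul(-113, Add(Add(8, Mul(2, Add(-5, 7)), Mul(2, Pow(Add(-5, 7), 2)), Mul(2, Add(-5, 7), 6)), 104)) = Mul(-113, Add(Add(8, Mul(2, 2), Mul(2, Pow(2, 2)), Mul(2, 2, 6)), 104)) = Mul(-113, Add(Add(8, 4, Mul(2, 4), 24), 104)) = Mul(-113, Add(Add(8, 4, 8, 24), 104)) = Mul(-113, Add(44, 104)) = Mul(-113, 148) = -16724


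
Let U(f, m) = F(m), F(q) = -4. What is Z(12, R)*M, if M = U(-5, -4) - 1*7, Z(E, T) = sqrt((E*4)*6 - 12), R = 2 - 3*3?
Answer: -22*sqrt(69) ≈ -182.75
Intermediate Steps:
R = -7 (R = 2 - 9 = -7)
U(f, m) = -4
Z(E, T) = sqrt(-12 + 24*E) (Z(E, T) = sqrt((4*E)*6 - 12) = sqrt(24*E - 12) = sqrt(-12 + 24*E))
M = -11 (M = -4 - 1*7 = -4 - 7 = -11)
Z(12, R)*M = (2*sqrt(-3 + 6*12))*(-11) = (2*sqrt(-3 + 72))*(-11) = (2*sqrt(69))*(-11) = -22*sqrt(69)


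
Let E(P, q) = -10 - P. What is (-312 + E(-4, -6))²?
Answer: 101124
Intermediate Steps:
(-312 + E(-4, -6))² = (-312 + (-10 - 1*(-4)))² = (-312 + (-10 + 4))² = (-312 - 6)² = (-318)² = 101124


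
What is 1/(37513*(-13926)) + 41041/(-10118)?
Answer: -5360016553919/1321426073121 ≈ -4.0562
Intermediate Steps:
1/(37513*(-13926)) + 41041/(-10118) = (1/37513)*(-1/13926) + 41041*(-1/10118) = -1/522406038 - 41041/10118 = -5360016553919/1321426073121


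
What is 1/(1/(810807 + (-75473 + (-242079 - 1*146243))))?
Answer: 347012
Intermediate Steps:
1/(1/(810807 + (-75473 + (-242079 - 1*146243)))) = 1/(1/(810807 + (-75473 + (-242079 - 146243)))) = 1/(1/(810807 + (-75473 - 388322))) = 1/(1/(810807 - 463795)) = 1/(1/347012) = 347012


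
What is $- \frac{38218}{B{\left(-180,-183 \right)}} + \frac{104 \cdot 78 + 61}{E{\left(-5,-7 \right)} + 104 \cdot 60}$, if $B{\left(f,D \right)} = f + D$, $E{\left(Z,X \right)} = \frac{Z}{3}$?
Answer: $\frac{724150267}{6793545} \approx 106.59$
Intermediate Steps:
$E{\left(Z,X \right)} = \frac{Z}{3}$ ($E{\left(Z,X \right)} = Z \frac{1}{3} = \frac{Z}{3}$)
$B{\left(f,D \right)} = D + f$
$- \frac{38218}{B{\left(-180,-183 \right)}} + \frac{104 \cdot 78 + 61}{E{\left(-5,-7 \right)} + 104 \cdot 60} = - \frac{38218}{-183 - 180} + \frac{104 \cdot 78 + 61}{\frac{1}{3} \left(-5\right) + 104 \cdot 60} = - \frac{38218}{-363} + \frac{8112 + 61}{- \frac{5}{3} + 6240} = \left(-38218\right) \left(- \frac{1}{363}\right) + \frac{8173}{\frac{18715}{3}} = \frac{38218}{363} + 8173 \cdot \frac{3}{18715} = \frac{38218}{363} + \frac{24519}{18715} = \frac{724150267}{6793545}$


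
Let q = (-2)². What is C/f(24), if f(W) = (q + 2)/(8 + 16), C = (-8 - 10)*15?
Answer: -1080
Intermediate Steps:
q = 4
C = -270 (C = -18*15 = -270)
f(W) = ¼ (f(W) = (4 + 2)/(8 + 16) = 6/24 = 6*(1/24) = ¼)
C/f(24) = -270/¼ = -270*4 = -1080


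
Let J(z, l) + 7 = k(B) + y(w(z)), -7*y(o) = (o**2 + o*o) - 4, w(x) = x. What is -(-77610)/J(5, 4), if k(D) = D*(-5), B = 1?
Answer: -4179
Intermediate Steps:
k(D) = -5*D
y(o) = 4/7 - 2*o**2/7 (y(o) = -((o**2 + o*o) - 4)/7 = -((o**2 + o**2) - 4)/7 = -(2*o**2 - 4)/7 = -(-4 + 2*o**2)/7 = 4/7 - 2*o**2/7)
J(z, l) = -80/7 - 2*z**2/7 (J(z, l) = -7 + (-5*1 + (4/7 - 2*z**2/7)) = -7 + (-5 + (4/7 - 2*z**2/7)) = -7 + (-31/7 - 2*z**2/7) = -80/7 - 2*z**2/7)
-(-77610)/J(5, 4) = -(-77610)/(-80/7 - 2/7*5**2) = -(-77610)/(-80/7 - 2/7*25) = -(-77610)/(-80/7 - 50/7) = -(-77610)/(-130/7) = -(-77610)*(-7)/130 = -5174*21/26 = -4179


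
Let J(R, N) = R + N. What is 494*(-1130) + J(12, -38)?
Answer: -558246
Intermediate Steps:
J(R, N) = N + R
494*(-1130) + J(12, -38) = 494*(-1130) + (-38 + 12) = -558220 - 26 = -558246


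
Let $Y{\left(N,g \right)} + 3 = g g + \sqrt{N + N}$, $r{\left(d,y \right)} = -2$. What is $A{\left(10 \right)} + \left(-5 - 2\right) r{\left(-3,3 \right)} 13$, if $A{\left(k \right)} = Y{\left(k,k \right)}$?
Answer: $279 + 2 \sqrt{5} \approx 283.47$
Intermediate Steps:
$Y{\left(N,g \right)} = -3 + g^{2} + \sqrt{2} \sqrt{N}$ ($Y{\left(N,g \right)} = -3 + \left(g g + \sqrt{N + N}\right) = -3 + \left(g^{2} + \sqrt{2 N}\right) = -3 + \left(g^{2} + \sqrt{2} \sqrt{N}\right) = -3 + g^{2} + \sqrt{2} \sqrt{N}$)
$A{\left(k \right)} = -3 + k^{2} + \sqrt{2} \sqrt{k}$
$A{\left(10 \right)} + \left(-5 - 2\right) r{\left(-3,3 \right)} 13 = \left(-3 + 10^{2} + \sqrt{2} \sqrt{10}\right) + \left(-5 - 2\right) \left(-2\right) 13 = \left(-3 + 100 + 2 \sqrt{5}\right) + \left(-7\right) \left(-2\right) 13 = \left(97 + 2 \sqrt{5}\right) + 14 \cdot 13 = \left(97 + 2 \sqrt{5}\right) + 182 = 279 + 2 \sqrt{5}$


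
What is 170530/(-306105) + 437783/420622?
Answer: 12455779111/25750899462 ≈ 0.48370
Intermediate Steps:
170530/(-306105) + 437783/420622 = 170530*(-1/306105) + 437783*(1/420622) = -34106/61221 + 437783/420622 = 12455779111/25750899462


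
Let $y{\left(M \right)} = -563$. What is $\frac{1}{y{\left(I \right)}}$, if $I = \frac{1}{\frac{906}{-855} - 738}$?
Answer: $- \frac{1}{563} \approx -0.0017762$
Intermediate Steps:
$I = - \frac{285}{210632}$ ($I = \frac{1}{906 \left(- \frac{1}{855}\right) - 738} = \frac{1}{- \frac{302}{285} - 738} = \frac{1}{- \frac{210632}{285}} = - \frac{285}{210632} \approx -0.0013531$)
$\frac{1}{y{\left(I \right)}} = \frac{1}{-563} = - \frac{1}{563}$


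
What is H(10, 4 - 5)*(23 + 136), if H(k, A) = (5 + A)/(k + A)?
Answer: 212/3 ≈ 70.667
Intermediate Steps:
H(k, A) = (5 + A)/(A + k)
H(10, 4 - 5)*(23 + 136) = ((5 + (4 - 5))/((4 - 5) + 10))*(23 + 136) = ((5 - 1)/(-1 + 10))*159 = (4/9)*159 = 212/3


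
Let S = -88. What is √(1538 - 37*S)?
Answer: √4794 ≈ 69.239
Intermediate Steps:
√(1538 - 37*S) = √(1538 - 37*(-88)) = √(1538 + 3256) = √4794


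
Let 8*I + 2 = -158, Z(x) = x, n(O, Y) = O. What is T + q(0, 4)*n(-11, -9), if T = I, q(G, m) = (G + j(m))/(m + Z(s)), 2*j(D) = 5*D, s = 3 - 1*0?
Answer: -250/7 ≈ -35.714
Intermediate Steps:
s = 3 (s = 3 + 0 = 3)
j(D) = 5*D/2 (j(D) = (5*D)/2 = 5*D/2)
q(G, m) = (G + 5*m/2)/(3 + m) (q(G, m) = (G + 5*m/2)/(m + 3) = (G + 5*m/2)/(3 + m))
I = -20 (I = -¼ + (⅛)*(-158) = -¼ - 79/4 = -20)
T = -20
T + q(0, 4)*n(-11, -9) = -20 + ((0 + (5/2)*4)/(3 + 4))*(-11) = -20 + ((0 + 10)/7)*(-11) = -20 + ((⅐)*10)*(-11) = -20 + (10/7)*(-11) = -20 - 110/7 = -250/7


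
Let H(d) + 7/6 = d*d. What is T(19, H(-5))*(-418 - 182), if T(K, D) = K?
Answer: -11400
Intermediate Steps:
H(d) = -7/6 + d² (H(d) = -7/6 + d*d = -7/6 + d²)
T(19, H(-5))*(-418 - 182) = 19*(-418 - 182) = 19*(-600) = -11400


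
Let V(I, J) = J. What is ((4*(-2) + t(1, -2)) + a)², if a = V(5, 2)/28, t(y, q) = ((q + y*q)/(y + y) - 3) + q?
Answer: 43681/196 ≈ 222.86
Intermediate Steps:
t(y, q) = -3 + q + (q + q*y)/(2*y) (t(y, q) = ((q + q*y)/((2*y)) - 3) + q = ((q + q*y)*(1/(2*y)) - 3) + q = ((q + q*y)/(2*y) - 3) + q = (-3 + (q + q*y)/(2*y)) + q = -3 + q + (q + q*y)/(2*y))
a = 1/14 (a = 2/28 = 2*(1/28) = 1/14 ≈ 0.071429)
((4*(-2) + t(1, -2)) + a)² = ((4*(-2) + (½)*(-2 + 3*1*(-2 - 2))/1) + 1/14)² = ((-8 + (½)*1*(-2 + 3*1*(-4))) + 1/14)² = ((-8 + (½)*1*(-2 - 12)) + 1/14)² = ((-8 + (½)*1*(-14)) + 1/14)² = ((-8 - 7) + 1/14)² = (-15 + 1/14)² = (-209/14)² = 43681/196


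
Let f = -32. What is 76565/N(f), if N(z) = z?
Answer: -76565/32 ≈ -2392.7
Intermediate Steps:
76565/N(f) = 76565/(-32) = 76565*(-1/32) = -76565/32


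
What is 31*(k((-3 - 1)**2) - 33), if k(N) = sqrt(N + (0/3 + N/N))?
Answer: -1023 + 31*sqrt(17) ≈ -895.18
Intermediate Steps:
k(N) = sqrt(1 + N) (k(N) = sqrt(N + (0*(1/3) + 1)) = sqrt(N + (0 + 1)) = sqrt(N + 1) = sqrt(1 + N))
31*(k((-3 - 1)**2) - 33) = 31*(sqrt(1 + (-3 - 1)**2) - 33) = 31*(sqrt(1 + (-4)**2) - 33) = 31*(sqrt(1 + 16) - 33) = 31*(sqrt(17) - 33) = 31*(-33 + sqrt(17)) = -1023 + 31*sqrt(17)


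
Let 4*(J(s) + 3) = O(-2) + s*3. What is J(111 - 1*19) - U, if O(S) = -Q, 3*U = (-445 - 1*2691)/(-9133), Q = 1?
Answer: 7193393/109596 ≈ 65.635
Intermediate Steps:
U = 3136/27399 (U = ((-445 - 1*2691)/(-9133))/3 = ((-445 - 2691)*(-1/9133))/3 = (-3136*(-1/9133))/3 = (⅓)*(3136/9133) = 3136/27399 ≈ 0.11446)
O(S) = -1 (O(S) = -1*1 = -1)
J(s) = -13/4 + 3*s/4 (J(s) = -3 + (-1 + s*3)/4 = -3 + (-1 + 3*s)/4 = -3 + (-¼ + 3*s/4) = -13/4 + 3*s/4)
J(111 - 1*19) - U = (-13/4 + 3*(111 - 1*19)/4) - 1*3136/27399 = (-13/4 + 3*(111 - 19)/4) - 3136/27399 = (-13/4 + (¾)*92) - 3136/27399 = (-13/4 + 69) - 3136/27399 = 263/4 - 3136/27399 = 7193393/109596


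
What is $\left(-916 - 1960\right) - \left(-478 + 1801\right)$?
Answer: $-4199$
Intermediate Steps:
$\left(-916 - 1960\right) - \left(-478 + 1801\right) = \left(-916 - 1960\right) - 1323 = -2876 - 1323 = -4199$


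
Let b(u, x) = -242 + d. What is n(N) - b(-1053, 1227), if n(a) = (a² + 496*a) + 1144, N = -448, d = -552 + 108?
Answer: -19674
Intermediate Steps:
d = -444
b(u, x) = -686 (b(u, x) = -242 - 444 = -686)
n(a) = 1144 + a² + 496*a
n(N) - b(-1053, 1227) = (1144 + (-448)² + 496*(-448)) - 1*(-686) = (1144 + 200704 - 222208) + 686 = -20360 + 686 = -19674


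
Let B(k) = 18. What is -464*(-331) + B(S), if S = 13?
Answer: 153602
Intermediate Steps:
-464*(-331) + B(S) = -464*(-331) + 18 = 153584 + 18 = 153602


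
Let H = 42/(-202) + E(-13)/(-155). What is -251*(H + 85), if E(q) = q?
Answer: -333511983/15655 ≈ -21304.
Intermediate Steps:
H = -1942/15655 (H = 42/(-202) - 13/(-155) = 42*(-1/202) - 13*(-1/155) = -21/101 + 13/155 = -1942/15655 ≈ -0.12405)
-251*(H + 85) = -251*(-1942/15655 + 85) = -251*1328733/15655 = -333511983/15655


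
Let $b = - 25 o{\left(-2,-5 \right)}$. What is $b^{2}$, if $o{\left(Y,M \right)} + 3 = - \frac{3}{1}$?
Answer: $22500$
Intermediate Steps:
$o{\left(Y,M \right)} = -6$ ($o{\left(Y,M \right)} = -3 - \frac{3}{1} = -3 - 3 = -6$)
$b = 150$ ($b = \left(-25\right) \left(-6\right) = 150$)
$b^{2} = 150^{2} = 22500$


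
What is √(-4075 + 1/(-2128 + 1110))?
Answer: I*√4223021318/1018 ≈ 63.836*I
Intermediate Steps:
√(-4075 + 1/(-2128 + 1110)) = √(-4075 + 1/(-1018)) = √(-4075 - 1/1018) = √(-4148351/1018) = I*√4223021318/1018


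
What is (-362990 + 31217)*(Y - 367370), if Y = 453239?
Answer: -28489015737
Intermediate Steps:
(-362990 + 31217)*(Y - 367370) = (-362990 + 31217)*(453239 - 367370) = -331773*85869 = -28489015737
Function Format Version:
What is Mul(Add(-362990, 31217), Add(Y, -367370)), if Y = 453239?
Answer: -28489015737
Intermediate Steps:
Mul(Add(-362990, 31217), Add(Y, -367370)) = Mul(Add(-362990, 31217), Add(453239, -367370)) = Mul(-331773, 85869) = -28489015737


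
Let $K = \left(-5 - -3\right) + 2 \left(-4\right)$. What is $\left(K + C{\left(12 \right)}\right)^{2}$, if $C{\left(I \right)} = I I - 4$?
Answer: $16900$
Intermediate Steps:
$C{\left(I \right)} = -4 + I^{2}$ ($C{\left(I \right)} = I^{2} - 4 = -4 + I^{2}$)
$K = -10$ ($K = \left(-5 + 3\right) - 8 = -2 - 8 = -10$)
$\left(K + C{\left(12 \right)}\right)^{2} = \left(-10 - \left(4 - 12^{2}\right)\right)^{2} = \left(-10 + \left(-4 + 144\right)\right)^{2} = \left(-10 + 140\right)^{2} = 130^{2} = 16900$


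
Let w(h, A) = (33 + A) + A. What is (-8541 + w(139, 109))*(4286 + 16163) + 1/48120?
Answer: -8157408745199/48120 ≈ -1.6952e+8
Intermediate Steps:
w(h, A) = 33 + 2*A
(-8541 + w(139, 109))*(4286 + 16163) + 1/48120 = (-8541 + (33 + 2*109))*(4286 + 16163) + 1/48120 = (-8541 + (33 + 218))*20449 + 1/48120 = (-8541 + 251)*20449 + 1/48120 = -8290*20449 + 1/48120 = -169522210 + 1/48120 = -8157408745199/48120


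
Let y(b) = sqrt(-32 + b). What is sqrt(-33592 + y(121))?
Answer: sqrt(-33592 + sqrt(89)) ≈ 183.26*I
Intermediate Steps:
sqrt(-33592 + y(121)) = sqrt(-33592 + sqrt(-32 + 121)) = sqrt(-33592 + sqrt(89))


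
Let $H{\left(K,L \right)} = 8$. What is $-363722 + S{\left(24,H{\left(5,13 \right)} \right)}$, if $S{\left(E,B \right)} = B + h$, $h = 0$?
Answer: $-363714$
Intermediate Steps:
$S{\left(E,B \right)} = B$ ($S{\left(E,B \right)} = B + 0 = B$)
$-363722 + S{\left(24,H{\left(5,13 \right)} \right)} = -363722 + 8 = -363714$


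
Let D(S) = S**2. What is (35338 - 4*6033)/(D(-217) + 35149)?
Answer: 431/3163 ≈ 0.13626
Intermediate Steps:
(35338 - 4*6033)/(D(-217) + 35149) = (35338 - 4*6033)/((-217)**2 + 35149) = (35338 - 24132)/(47089 + 35149) = 11206/82238 = 11206*(1/82238) = 431/3163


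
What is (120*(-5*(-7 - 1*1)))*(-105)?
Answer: -504000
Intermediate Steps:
(120*(-5*(-7 - 1*1)))*(-105) = (120*(-5*(-7 - 1)))*(-105) = (120*(-5*(-8)))*(-105) = (120*40)*(-105) = 4800*(-105) = -504000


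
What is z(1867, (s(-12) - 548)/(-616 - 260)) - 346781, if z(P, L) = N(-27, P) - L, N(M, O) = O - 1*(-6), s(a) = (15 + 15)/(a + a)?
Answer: -1208559829/3504 ≈ -3.4491e+5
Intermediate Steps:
s(a) = 15/a (s(a) = 30/((2*a)) = 30*(1/(2*a)) = 15/a)
N(M, O) = 6 + O (N(M, O) = O + 6 = 6 + O)
z(P, L) = 6 + P - L (z(P, L) = (6 + P) - L = 6 + P - L)
z(1867, (s(-12) - 548)/(-616 - 260)) - 346781 = (6 + 1867 - (15/(-12) - 548)/(-616 - 260)) - 346781 = (6 + 1867 - (15*(-1/12) - 548)/(-876)) - 346781 = (6 + 1867 - (-5/4 - 548)*(-1)/876) - 346781 = (6 + 1867 - (-2197)*(-1)/(4*876)) - 346781 = (6 + 1867 - 1*2197/3504) - 346781 = (6 + 1867 - 2197/3504) - 346781 = 6560795/3504 - 346781 = -1208559829/3504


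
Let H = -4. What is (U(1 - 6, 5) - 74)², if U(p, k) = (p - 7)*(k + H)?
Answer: 7396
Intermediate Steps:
U(p, k) = (-7 + p)*(-4 + k) (U(p, k) = (p - 7)*(k - 4) = (-7 + p)*(-4 + k))
(U(1 - 6, 5) - 74)² = ((28 - 7*5 - 4*(1 - 6) + 5*(1 - 6)) - 74)² = ((28 - 35 - 4*(-5) + 5*(-5)) - 74)² = ((28 - 35 + 20 - 25) - 74)² = (-12 - 74)² = (-86)² = 7396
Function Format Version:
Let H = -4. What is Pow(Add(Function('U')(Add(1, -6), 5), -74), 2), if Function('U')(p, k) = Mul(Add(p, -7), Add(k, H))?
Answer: 7396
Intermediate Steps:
Function('U')(p, k) = Mul(Add(-7, p), Add(-4, k)) (Function('U')(p, k) = Mul(Add(p, -7), Add(k, -4)) = Mul(Add(-7, p), Add(-4, k)))
Pow(Add(Function('U')(Add(1, -6), 5), -74), 2) = Pow(Add(Add(28, Mul(-7, 5), Mul(-4, Add(1, -6)), Mul(5, Add(1, -6))), -74), 2) = Pow(Add(Add(28, -35, Mul(-4, -5), Mul(5, -5)), -74), 2) = Pow(Add(Add(28, -35, 20, -25), -74), 2) = Pow(Add(-12, -74), 2) = Pow(-86, 2) = 7396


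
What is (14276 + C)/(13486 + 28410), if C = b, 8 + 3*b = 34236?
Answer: 9632/15711 ≈ 0.61307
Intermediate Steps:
b = 34228/3 (b = -8/3 + (⅓)*34236 = -8/3 + 11412 = 34228/3 ≈ 11409.)
C = 34228/3 ≈ 11409.
(14276 + C)/(13486 + 28410) = (14276 + 34228/3)/(13486 + 28410) = (77056/3)/41896 = (77056/3)*(1/41896) = 9632/15711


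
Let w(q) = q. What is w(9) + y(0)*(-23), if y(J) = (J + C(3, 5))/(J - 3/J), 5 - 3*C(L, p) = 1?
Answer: 9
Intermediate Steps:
C(L, p) = 4/3 (C(L, p) = 5/3 - 1/3*1 = 5/3 - 1/3 = 4/3)
y(J) = (4/3 + J)/(J - 3/J) (y(J) = (J + 4/3)/(J - 3/J) = (4/3 + J)/(J - 3/J))
w(9) + y(0)*(-23) = 9 + ((1/3)*0*(4 + 3*0)/(-3 + 0**2))*(-23) = 9 + ((1/3)*0*(4 + 0)/(-3 + 0))*(-23) = 9 + ((1/3)*0*4/(-3))*(-23) = 9 + ((1/3)*0*(-1/3)*4)*(-23) = 9 + 0*(-23) = 9 + 0 = 9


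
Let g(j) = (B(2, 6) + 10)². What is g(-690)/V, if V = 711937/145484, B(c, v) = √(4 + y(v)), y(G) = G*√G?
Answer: 145484*(10 + √2*√(2 + 3*√6))²/711937 ≈ 41.928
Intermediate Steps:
y(G) = G^(3/2)
B(c, v) = √(4 + v^(3/2))
V = 711937/145484 (V = 711937*(1/145484) = 711937/145484 ≈ 4.8936)
g(j) = (10 + √(4 + 6*√6))² (g(j) = (√(4 + 6^(3/2)) + 10)² = (√(4 + 6*√6) + 10)² = (10 + √(4 + 6*√6))²)
g(-690)/V = (10 + √2*√(2 + 3*√6))²/(711937/145484) = (10 + √2*√(2 + 3*√6))²*(145484/711937) = 145484*(10 + √2*√(2 + 3*√6))²/711937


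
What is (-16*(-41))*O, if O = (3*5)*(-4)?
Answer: -39360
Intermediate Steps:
O = -60 (O = 15*(-4) = -60)
(-16*(-41))*O = -16*(-41)*(-60) = 656*(-60) = -39360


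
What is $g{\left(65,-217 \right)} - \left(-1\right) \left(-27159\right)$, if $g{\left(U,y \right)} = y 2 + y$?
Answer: $-27810$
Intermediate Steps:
$g{\left(U,y \right)} = 3 y$ ($g{\left(U,y \right)} = 2 y + y = 3 y$)
$g{\left(65,-217 \right)} - \left(-1\right) \left(-27159\right) = 3 \left(-217\right) - \left(-1\right) \left(-27159\right) = -651 - 27159 = -27810$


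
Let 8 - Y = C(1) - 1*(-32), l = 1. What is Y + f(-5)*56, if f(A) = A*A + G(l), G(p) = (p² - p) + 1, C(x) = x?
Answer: 1431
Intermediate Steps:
G(p) = 1 + p² - p
Y = -25 (Y = 8 - (1 - 1*(-32)) = 8 - (1 + 32) = 8 - 1*33 = 8 - 33 = -25)
f(A) = 1 + A² (f(A) = A*A + (1 + 1² - 1*1) = A² + (1 + 1 - 1) = A² + 1 = 1 + A²)
Y + f(-5)*56 = -25 + (1 + (-5)²)*56 = -25 + (1 + 25)*56 = -25 + 26*56 = -25 + 1456 = 1431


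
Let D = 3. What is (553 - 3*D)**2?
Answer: 295936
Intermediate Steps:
(553 - 3*D)**2 = (553 - 3*3)**2 = (553 - 9)**2 = 544**2 = 295936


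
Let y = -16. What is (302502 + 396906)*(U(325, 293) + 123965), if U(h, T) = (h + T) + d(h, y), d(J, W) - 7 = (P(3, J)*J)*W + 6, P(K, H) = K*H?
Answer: -3458855120832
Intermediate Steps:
P(K, H) = H*K
d(J, W) = 13 + 3*W*J² (d(J, W) = 7 + (((J*3)*J)*W + 6) = 7 + (((3*J)*J)*W + 6) = 7 + ((3*J²)*W + 6) = 7 + (3*W*J² + 6) = 7 + (6 + 3*W*J²) = 13 + 3*W*J²)
U(h, T) = 13 + T + h - 48*h² (U(h, T) = (h + T) + (13 + 3*(-16)*h²) = (T + h) + (13 - 48*h²) = 13 + T + h - 48*h²)
(302502 + 396906)*(U(325, 293) + 123965) = (302502 + 396906)*((13 + 293 + 325 - 48*325²) + 123965) = 699408*((13 + 293 + 325 - 48*105625) + 123965) = 699408*((13 + 293 + 325 - 5070000) + 123965) = 699408*(-5069369 + 123965) = 699408*(-4945404) = -3458855120832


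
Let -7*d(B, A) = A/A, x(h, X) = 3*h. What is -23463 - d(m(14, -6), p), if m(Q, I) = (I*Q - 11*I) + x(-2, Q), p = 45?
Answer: -164240/7 ≈ -23463.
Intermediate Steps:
m(Q, I) = -6 - 11*I + I*Q (m(Q, I) = (I*Q - 11*I) + 3*(-2) = (-11*I + I*Q) - 6 = -6 - 11*I + I*Q)
d(B, A) = -⅐ (d(B, A) = -A/(7*A) = -⅐*1 = -⅐)
-23463 - d(m(14, -6), p) = -23463 - 1*(-⅐) = -23463 + ⅐ = -164240/7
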